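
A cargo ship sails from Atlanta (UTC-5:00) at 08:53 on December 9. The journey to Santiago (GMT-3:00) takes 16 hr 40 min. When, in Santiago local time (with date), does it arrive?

Convert departure to UTC: 08:53 + 5:00 = 13:53 UTC on Dec 9.
Add 16 hours 40 minutes travel time → 06:33 UTC (Dec 10).
Santiago is UTC−3:00, so local arrival = 06:33 − 3:00 = 03:33 on Dec 10.

03:33 on December 10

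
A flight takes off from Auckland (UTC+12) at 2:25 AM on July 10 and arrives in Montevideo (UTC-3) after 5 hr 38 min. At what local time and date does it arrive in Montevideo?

Convert departure to UTC: 2:25 AM − 12:00 = 2:25 PM UTC on Jul 9.
Add 5 hours 38 minutes travel time → 8:03 PM UTC.
Montevideo is UTC−3:00, so local arrival = 8:03 PM − 3:00 = 5:03 PM on Jul 9.

5:03 PM on July 9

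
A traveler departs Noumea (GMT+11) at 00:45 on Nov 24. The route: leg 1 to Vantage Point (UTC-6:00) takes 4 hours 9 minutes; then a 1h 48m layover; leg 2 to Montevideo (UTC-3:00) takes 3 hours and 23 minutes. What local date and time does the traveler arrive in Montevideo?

Convert departure to UTC: 00:45 − 11:00 = 13:45 UTC on Nov 23.
Add 4 hours 9 minutes leg 1 → 17:54 UTC.
Add 1 hour and 48 minutes layover in Vantage Point → 19:42 UTC.
Add 3 hours 23 minutes leg 2 → 23:05 UTC.
Montevideo is UTC−3:00, so local arrival = 23:05 − 3:00 = 20:05 on Nov 23.

20:05 on November 23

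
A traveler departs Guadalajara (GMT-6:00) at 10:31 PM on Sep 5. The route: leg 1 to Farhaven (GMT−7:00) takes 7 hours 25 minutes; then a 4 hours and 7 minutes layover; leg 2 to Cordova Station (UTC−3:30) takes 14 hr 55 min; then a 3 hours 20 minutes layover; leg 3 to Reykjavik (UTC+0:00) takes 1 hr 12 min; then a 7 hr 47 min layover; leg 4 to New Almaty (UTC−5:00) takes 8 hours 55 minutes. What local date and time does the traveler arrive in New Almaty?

11:12 PM on September 7

Convert departure to UTC: 10:31 PM + 6:00 = 4:31 AM UTC on Sep 6.
Add 7 hours 25 minutes leg 1 → 11:56 AM UTC.
Add 4 hours 7 minutes layover in Farhaven → 4:03 PM UTC.
Add 14 hours 55 minutes leg 2 → 6:58 AM UTC (Sep 7).
Add 3 hours 20 minutes layover in Cordova Station → 10:18 AM UTC.
Add 1 hour 12 minutes leg 3 → 11:30 AM UTC.
Add 7 hours 47 minutes layover in Reykjavik → 7:17 PM UTC.
Add 8 hours 55 minutes leg 4 → 4:12 AM UTC (Sep 8).
New Almaty is UTC−5:00, so local arrival = 4:12 AM − 5:00 = 11:12 PM on Sep 7.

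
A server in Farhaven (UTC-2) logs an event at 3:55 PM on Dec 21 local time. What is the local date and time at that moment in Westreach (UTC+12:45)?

Westreach is 14:45 ahead of Farhaven.
Shift by the zone difference: 3:55 PM + 14:45 = 6:40 AM on Dec 22 in Westreach.

6:40 AM on Dec 22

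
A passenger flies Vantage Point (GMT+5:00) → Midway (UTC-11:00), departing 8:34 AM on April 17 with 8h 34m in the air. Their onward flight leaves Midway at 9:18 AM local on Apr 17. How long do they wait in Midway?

Convert departure to UTC: 8:34 AM − 5:00 = 3:34 AM UTC on Apr 17.
Add 8 hours 34 minutes flight time → 12:08 PM UTC.
Midway is UTC−11:00, so local arrival = 12:08 PM − 11:00 = 1:08 AM on Apr 17.
Layover = 9:18 AM − 1:08 AM = 8 hours 10 minutes.

8 hours 10 minutes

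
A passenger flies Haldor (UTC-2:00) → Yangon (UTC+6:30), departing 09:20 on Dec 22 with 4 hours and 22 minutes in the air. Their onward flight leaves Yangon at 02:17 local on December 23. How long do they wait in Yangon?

4 hours 5 minutes

Convert departure to UTC: 09:20 + 2:00 = 11:20 UTC on Dec 22.
Add 4 hours 22 minutes flight time → 15:42 UTC.
Yangon is UTC+6:30, so local arrival = 15:42 + 6:30 = 22:12 on Dec 22.
Layover = 02:17 − 22:12 (+1 day) = 4 hours 5 minutes.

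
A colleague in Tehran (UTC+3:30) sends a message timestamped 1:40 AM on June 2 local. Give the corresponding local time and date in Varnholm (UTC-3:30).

In UTC: 1:40 AM − 3:30 = 10:10 PM on Jun 1.
Varnholm is UTC−3:30: 10:10 PM − 3:30 = 6:40 PM on Jun 1.

6:40 PM on June 1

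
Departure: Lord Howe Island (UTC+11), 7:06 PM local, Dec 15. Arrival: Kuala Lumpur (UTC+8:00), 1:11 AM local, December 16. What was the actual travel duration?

Departure in UTC: 7:06 PM − 11:00 = 8:06 AM on Dec 15.
Arrival in UTC: 1:11 AM − 8:00 = 5:11 PM on Dec 15.
Elapsed = 5:11 PM − 8:06 AM = 9 hours 5 minutes.

9 hours 5 minutes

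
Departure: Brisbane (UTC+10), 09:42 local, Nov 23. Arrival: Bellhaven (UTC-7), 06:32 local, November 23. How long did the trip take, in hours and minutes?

13 hours 50 minutes

Departure in UTC: 09:42 − 10:00 = 23:42 on Nov 22.
Arrival in UTC: 06:32 + 7:00 = 13:32 on Nov 23.
Elapsed = 13:32 − 23:42 (+1 day) = 13 hours 50 minutes.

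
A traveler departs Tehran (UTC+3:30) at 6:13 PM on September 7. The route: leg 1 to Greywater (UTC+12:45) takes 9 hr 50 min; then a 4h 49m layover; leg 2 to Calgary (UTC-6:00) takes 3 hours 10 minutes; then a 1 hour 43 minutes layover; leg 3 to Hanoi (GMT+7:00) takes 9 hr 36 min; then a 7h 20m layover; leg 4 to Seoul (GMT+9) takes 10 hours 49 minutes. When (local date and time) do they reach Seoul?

11:00 PM on Sep 9

Convert departure to UTC: 6:13 PM − 3:30 = 2:43 PM UTC on Sep 7.
Add 9 hours and 50 minutes leg 1 → 12:33 AM UTC (Sep 8).
Add 4 hours 49 minutes layover in Greywater → 5:22 AM UTC.
Add 3 hours 10 minutes leg 2 → 8:32 AM UTC.
Add 1 hour and 43 minutes layover in Calgary → 10:15 AM UTC.
Add 9 hours and 36 minutes leg 3 → 7:51 PM UTC.
Add 7 hours and 20 minutes layover in Hanoi → 3:11 AM UTC (Sep 9).
Add 10 hours 49 minutes leg 4 → 2:00 PM UTC.
Seoul is UTC+9:00, so local arrival = 2:00 PM + 9:00 = 11:00 PM on Sep 9.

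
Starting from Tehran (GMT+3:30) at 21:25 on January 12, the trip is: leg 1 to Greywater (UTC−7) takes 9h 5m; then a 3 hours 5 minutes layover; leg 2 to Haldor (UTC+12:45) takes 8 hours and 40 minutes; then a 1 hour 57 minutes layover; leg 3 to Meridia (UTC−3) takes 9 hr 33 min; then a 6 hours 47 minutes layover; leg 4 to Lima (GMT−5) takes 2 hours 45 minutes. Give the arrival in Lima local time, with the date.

Convert departure to UTC: 21:25 − 3:30 = 17:55 UTC on Jan 12.
Add 9 hours 5 minutes leg 1 → 03:00 UTC (Jan 13).
Add 3 hours 5 minutes layover in Greywater → 06:05 UTC.
Add 8 hours and 40 minutes leg 2 → 14:45 UTC.
Add 1 hour and 57 minutes layover in Haldor → 16:42 UTC.
Add 9 hours 33 minutes leg 3 → 02:15 UTC (Jan 14).
Add 6 hours and 47 minutes layover in Meridia → 09:02 UTC.
Add 2 hours and 45 minutes leg 4 → 11:47 UTC.
Lima is UTC−5:00, so local arrival = 11:47 − 5:00 = 06:47 on Jan 14.

06:47 on January 14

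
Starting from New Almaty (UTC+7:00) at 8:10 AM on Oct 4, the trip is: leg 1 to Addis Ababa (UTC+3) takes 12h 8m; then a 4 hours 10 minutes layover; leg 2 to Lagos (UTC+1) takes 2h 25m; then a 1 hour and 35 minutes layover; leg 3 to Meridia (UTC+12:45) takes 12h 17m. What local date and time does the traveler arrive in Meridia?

Convert departure to UTC: 8:10 AM − 7:00 = 1:10 AM UTC on Oct 4.
Add 12 hours 8 minutes leg 1 → 1:18 PM UTC.
Add 4 hours 10 minutes layover in Addis Ababa → 5:28 PM UTC.
Add 2 hours and 25 minutes leg 2 → 7:53 PM UTC.
Add 1 hour 35 minutes layover in Lagos → 9:28 PM UTC.
Add 12 hours and 17 minutes leg 3 → 9:45 AM UTC (Oct 5).
Meridia is UTC+12:45, so local arrival = 9:45 AM + 12:45 = 10:30 PM on Oct 5.

10:30 PM on Oct 5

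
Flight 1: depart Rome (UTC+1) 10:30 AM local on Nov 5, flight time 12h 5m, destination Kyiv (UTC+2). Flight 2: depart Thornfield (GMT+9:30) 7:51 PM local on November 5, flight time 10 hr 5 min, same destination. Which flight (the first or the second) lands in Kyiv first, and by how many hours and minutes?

Flight 1 in UTC: 10:30 AM − 1:00 = 9:30 AM on Nov 5.
+12 hours and 5 minutes → arrive 9:35 PM UTC on Nov 5.
Flight 2 in UTC: 7:51 PM − 9:30 = 10:21 AM on Nov 5.
+10 hours 5 minutes → arrive 8:26 PM UTC on Nov 5.
Flight 2 lands earlier by 1 hour 9 minutes.

the second, by 1 hour 9 minutes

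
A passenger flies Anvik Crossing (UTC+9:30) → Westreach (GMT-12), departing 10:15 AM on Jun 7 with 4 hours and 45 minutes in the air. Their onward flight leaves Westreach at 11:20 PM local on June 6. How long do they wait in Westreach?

Convert departure to UTC: 10:15 AM − 9:30 = 12:45 AM UTC on Jun 7.
Add 4 hours 45 minutes flight time → 5:30 AM UTC.
Westreach is UTC−12:00, so local arrival = 5:30 AM − 12:00 = 5:30 PM on Jun 6.
Layover = 11:20 PM − 5:30 PM = 5 hours 50 minutes.

5 hours 50 minutes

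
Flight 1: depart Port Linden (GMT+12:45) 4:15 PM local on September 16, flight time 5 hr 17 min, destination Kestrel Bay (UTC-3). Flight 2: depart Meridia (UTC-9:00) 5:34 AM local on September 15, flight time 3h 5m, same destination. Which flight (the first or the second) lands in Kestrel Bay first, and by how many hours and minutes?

Flight 1 in UTC: 4:15 PM − 12:45 = 3:30 AM on Sep 16.
+5 hours 17 minutes → arrive 8:47 AM UTC on Sep 16.
Flight 2 in UTC: 5:34 AM + 9:00 = 2:34 PM on Sep 15.
+3 hours 5 minutes → arrive 5:39 PM UTC on Sep 15.
Flight 2 lands earlier by 15 hours 8 minutes.

the second, by 15 hours 8 minutes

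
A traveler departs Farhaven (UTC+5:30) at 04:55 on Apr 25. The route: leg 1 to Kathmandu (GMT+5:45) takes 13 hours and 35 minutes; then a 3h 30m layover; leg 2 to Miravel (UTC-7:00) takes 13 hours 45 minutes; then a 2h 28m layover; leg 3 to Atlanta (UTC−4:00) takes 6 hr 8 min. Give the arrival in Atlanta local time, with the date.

10:51 on April 26

Convert departure to UTC: 04:55 − 5:30 = 23:25 UTC on Apr 24.
Add 13 hours 35 minutes leg 1 → 13:00 UTC (Apr 25).
Add 3 hours 30 minutes layover in Kathmandu → 16:30 UTC.
Add 13 hours and 45 minutes leg 2 → 06:15 UTC (Apr 26).
Add 2 hours 28 minutes layover in Miravel → 08:43 UTC.
Add 6 hours 8 minutes leg 3 → 14:51 UTC.
Atlanta is UTC−4:00, so local arrival = 14:51 − 4:00 = 10:51 on Apr 26.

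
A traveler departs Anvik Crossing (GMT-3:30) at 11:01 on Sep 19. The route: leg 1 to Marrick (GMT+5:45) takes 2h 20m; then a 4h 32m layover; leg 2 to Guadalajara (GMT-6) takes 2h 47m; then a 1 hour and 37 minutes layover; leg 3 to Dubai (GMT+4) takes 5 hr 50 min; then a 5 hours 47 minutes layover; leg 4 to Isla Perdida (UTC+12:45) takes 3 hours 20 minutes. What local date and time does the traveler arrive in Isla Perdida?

05:29 on September 21

Convert departure to UTC: 11:01 + 3:30 = 14:31 UTC on Sep 19.
Add 2 hours and 20 minutes leg 1 → 16:51 UTC.
Add 4 hours 32 minutes layover in Marrick → 21:23 UTC.
Add 2 hours and 47 minutes leg 2 → 00:10 UTC (Sep 20).
Add 1 hour and 37 minutes layover in Guadalajara → 01:47 UTC.
Add 5 hours 50 minutes leg 3 → 07:37 UTC.
Add 5 hours and 47 minutes layover in Dubai → 13:24 UTC.
Add 3 hours 20 minutes leg 4 → 16:44 UTC.
Isla Perdida is UTC+12:45, so local arrival = 16:44 + 12:45 = 05:29 on Sep 21.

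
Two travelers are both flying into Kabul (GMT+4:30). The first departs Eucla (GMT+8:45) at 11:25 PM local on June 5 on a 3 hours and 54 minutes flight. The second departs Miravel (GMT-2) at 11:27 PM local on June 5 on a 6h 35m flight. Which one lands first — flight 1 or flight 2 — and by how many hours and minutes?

Flight 1 in UTC: 11:25 PM − 8:45 = 2:40 PM on Jun 5.
+3 hours and 54 minutes → arrive 6:34 PM UTC on Jun 5.
Flight 2 in UTC: 11:27 PM + 2:00 = 1:27 AM on Jun 6.
+6 hours and 35 minutes → arrive 8:02 AM UTC on Jun 6.
Flight 1 lands earlier by 13 hours 28 minutes.

the first, by 13 hours 28 minutes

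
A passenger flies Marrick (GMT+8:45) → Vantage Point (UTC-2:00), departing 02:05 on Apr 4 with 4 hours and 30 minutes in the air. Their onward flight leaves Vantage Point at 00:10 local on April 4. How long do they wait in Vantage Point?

Convert departure to UTC: 02:05 − 8:45 = 17:20 UTC on Apr 3.
Add 4 hours 30 minutes flight time → 21:50 UTC.
Vantage Point is UTC−2:00, so local arrival = 21:50 − 2:00 = 19:50 on Apr 3.
Layover = 00:10 − 19:50 (+1 day) = 4 hours 20 minutes.

4 hours 20 minutes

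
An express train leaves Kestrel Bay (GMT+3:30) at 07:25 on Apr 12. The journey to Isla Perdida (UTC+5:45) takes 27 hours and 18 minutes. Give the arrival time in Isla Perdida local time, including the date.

12:58 on Apr 13

Isla Perdida is 2:15 ahead of Kestrel Bay.
After 27 hours and 18 minutes it is 10:43 (Apr 13) in Kestrel Bay.
Shift by the zone difference: 10:43 + 2:15 = 12:58 on Apr 13 in Isla Perdida.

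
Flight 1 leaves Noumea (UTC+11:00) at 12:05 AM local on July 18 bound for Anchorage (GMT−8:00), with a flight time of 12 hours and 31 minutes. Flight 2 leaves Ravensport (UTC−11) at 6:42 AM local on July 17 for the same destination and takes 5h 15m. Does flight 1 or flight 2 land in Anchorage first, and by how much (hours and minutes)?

Flight 1 in UTC: 12:05 AM − 11:00 = 1:05 PM on Jul 17.
+12 hours and 31 minutes → arrive 1:36 AM UTC on Jul 18.
Flight 2 in UTC: 6:42 AM + 11:00 = 5:42 PM on Jul 17.
+5 hours 15 minutes → arrive 10:57 PM UTC on Jul 17.
Flight 2 lands earlier by 2 hours 39 minutes.

the second, by 2 hours 39 minutes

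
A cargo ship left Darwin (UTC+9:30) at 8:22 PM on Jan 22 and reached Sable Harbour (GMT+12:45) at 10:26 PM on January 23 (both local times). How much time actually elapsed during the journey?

Departure in UTC: 8:22 PM − 9:30 = 10:52 AM on Jan 22.
Arrival in UTC: 10:26 PM − 12:45 = 9:41 AM on Jan 23.
Elapsed = 9:41 AM − 10:52 AM (+1 day) = 22 hours 49 minutes.

22 hours 49 minutes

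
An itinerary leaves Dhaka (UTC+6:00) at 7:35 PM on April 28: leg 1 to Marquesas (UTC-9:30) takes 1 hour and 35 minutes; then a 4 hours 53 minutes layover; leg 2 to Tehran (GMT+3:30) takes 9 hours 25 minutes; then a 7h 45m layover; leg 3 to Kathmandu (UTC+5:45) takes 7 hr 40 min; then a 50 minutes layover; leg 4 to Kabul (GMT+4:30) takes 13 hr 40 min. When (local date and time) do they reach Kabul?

3:53 PM on April 30

Convert departure to UTC: 7:35 PM − 6:00 = 1:35 PM UTC on Apr 28.
Add 1 hour and 35 minutes leg 1 → 3:10 PM UTC.
Add 4 hours 53 minutes layover in Marquesas → 8:03 PM UTC.
Add 9 hours 25 minutes leg 2 → 5:28 AM UTC (Apr 29).
Add 7 hours and 45 minutes layover in Tehran → 1:13 PM UTC.
Add 7 hours 40 minutes leg 3 → 8:53 PM UTC.
Add 50 minutes layover in Kathmandu → 9:43 PM UTC.
Add 13 hours 40 minutes leg 4 → 11:23 AM UTC (Apr 30).
Kabul is UTC+4:30, so local arrival = 11:23 AM + 4:30 = 3:53 PM on Apr 30.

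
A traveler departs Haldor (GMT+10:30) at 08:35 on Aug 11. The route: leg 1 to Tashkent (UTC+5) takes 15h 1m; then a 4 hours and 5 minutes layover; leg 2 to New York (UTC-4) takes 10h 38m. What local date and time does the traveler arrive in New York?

Convert departure to UTC: 08:35 − 10:30 = 22:05 UTC on Aug 10.
Add 15 hours 1 minute leg 1 → 13:06 UTC (Aug 11).
Add 4 hours and 5 minutes layover in Tashkent → 17:11 UTC.
Add 10 hours and 38 minutes leg 2 → 03:49 UTC (Aug 12).
New York is UTC−4:00, so local arrival = 03:49 − 4:00 = 23:49 on Aug 11.

23:49 on August 11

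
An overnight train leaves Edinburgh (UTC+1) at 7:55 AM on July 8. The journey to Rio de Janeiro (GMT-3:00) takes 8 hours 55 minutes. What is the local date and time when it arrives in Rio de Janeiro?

12:50 PM on July 8

Convert departure to UTC: 7:55 AM − 1:00 = 6:55 AM UTC on Jul 8.
Add 8 hours and 55 minutes travel time → 3:50 PM UTC.
Rio de Janeiro is UTC−3:00, so local arrival = 3:50 PM − 3:00 = 12:50 PM on Jul 8.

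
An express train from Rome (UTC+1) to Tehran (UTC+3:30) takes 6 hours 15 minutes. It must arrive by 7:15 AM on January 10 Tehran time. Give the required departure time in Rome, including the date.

Target arrival in UTC: 7:15 AM − 3:30 = 3:45 AM on Jan 10.
Subtract 6 hours and 15 minutes → departure 9:30 PM UTC on Jan 9.
Rome is UTC+1:00: 9:30 PM + 1:00 = 10:30 PM on Jan 9.

10:30 PM on January 9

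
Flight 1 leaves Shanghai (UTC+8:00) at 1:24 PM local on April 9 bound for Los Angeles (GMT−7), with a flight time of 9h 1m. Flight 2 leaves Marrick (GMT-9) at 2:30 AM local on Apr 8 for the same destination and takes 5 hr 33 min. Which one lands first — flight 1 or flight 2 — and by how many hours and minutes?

Flight 1 in UTC: 1:24 PM − 8:00 = 5:24 AM on Apr 9.
+9 hours 1 minute → arrive 2:25 PM UTC on Apr 9.
Flight 2 in UTC: 2:30 AM + 9:00 = 11:30 AM on Apr 8.
+5 hours 33 minutes → arrive 5:03 PM UTC on Apr 8.
Flight 2 lands earlier by 21 hours 22 minutes.

the second, by 21 hours 22 minutes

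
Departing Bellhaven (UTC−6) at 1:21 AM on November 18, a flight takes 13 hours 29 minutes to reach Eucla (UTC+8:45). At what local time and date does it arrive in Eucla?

5:35 AM on Nov 19

Convert departure to UTC: 1:21 AM + 6:00 = 7:21 AM UTC on Nov 18.
Add 13 hours 29 minutes travel time → 8:50 PM UTC.
Eucla is UTC+8:45, so local arrival = 8:50 PM + 8:45 = 5:35 AM on Nov 19.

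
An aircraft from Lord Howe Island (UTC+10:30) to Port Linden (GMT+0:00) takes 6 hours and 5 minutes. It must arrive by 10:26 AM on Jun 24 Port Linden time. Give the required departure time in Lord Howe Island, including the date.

2:51 PM on June 24

Target arrival is already UTC: 10:26 AM on Jun 24.
Subtract 6 hours and 5 minutes → departure 4:21 AM UTC on Jun 24.
Lord Howe Island is UTC+10:30: 4:21 AM + 10:30 = 2:51 PM on Jun 24.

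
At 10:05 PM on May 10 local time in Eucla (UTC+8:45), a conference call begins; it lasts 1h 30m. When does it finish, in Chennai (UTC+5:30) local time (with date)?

8:20 PM on May 10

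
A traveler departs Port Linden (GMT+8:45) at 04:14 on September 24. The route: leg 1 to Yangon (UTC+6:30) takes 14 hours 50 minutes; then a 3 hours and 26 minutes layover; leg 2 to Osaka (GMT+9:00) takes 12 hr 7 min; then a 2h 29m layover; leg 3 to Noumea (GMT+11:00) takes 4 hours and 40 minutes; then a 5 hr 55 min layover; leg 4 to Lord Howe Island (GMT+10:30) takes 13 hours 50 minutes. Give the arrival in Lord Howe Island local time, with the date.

15:16 on September 26

Convert departure to UTC: 04:14 − 8:45 = 19:29 UTC on Sep 23.
Add 14 hours 50 minutes leg 1 → 10:19 UTC (Sep 24).
Add 3 hours 26 minutes layover in Yangon → 13:45 UTC.
Add 12 hours 7 minutes leg 2 → 01:52 UTC (Sep 25).
Add 2 hours 29 minutes layover in Osaka → 04:21 UTC.
Add 4 hours and 40 minutes leg 3 → 09:01 UTC.
Add 5 hours 55 minutes layover in Noumea → 14:56 UTC.
Add 13 hours and 50 minutes leg 4 → 04:46 UTC (Sep 26).
Lord Howe Island is UTC+10:30, so local arrival = 04:46 + 10:30 = 15:16 on Sep 26.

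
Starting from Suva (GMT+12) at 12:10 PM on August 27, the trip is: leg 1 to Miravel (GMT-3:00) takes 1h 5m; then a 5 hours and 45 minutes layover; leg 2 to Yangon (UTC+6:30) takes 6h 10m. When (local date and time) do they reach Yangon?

7:40 PM on August 27

Convert departure to UTC: 12:10 PM − 12:00 = 12:10 AM UTC on Aug 27.
Add 1 hour and 5 minutes leg 1 → 1:15 AM UTC.
Add 5 hours 45 minutes layover in Miravel → 7:00 AM UTC.
Add 6 hours 10 minutes leg 2 → 1:10 PM UTC.
Yangon is UTC+6:30, so local arrival = 1:10 PM + 6:30 = 7:40 PM on Aug 27.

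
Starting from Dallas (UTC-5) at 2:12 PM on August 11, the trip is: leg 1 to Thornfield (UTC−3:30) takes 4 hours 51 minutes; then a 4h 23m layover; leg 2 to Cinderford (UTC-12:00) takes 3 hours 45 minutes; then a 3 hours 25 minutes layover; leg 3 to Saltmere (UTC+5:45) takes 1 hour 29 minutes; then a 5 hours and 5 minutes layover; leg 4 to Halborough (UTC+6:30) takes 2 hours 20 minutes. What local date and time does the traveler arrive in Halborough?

3:00 AM on Aug 13

Convert departure to UTC: 2:12 PM + 5:00 = 7:12 PM UTC on Aug 11.
Add 4 hours 51 minutes leg 1 → 12:03 AM UTC (Aug 12).
Add 4 hours 23 minutes layover in Thornfield → 4:26 AM UTC.
Add 3 hours 45 minutes leg 2 → 8:11 AM UTC.
Add 3 hours and 25 minutes layover in Cinderford → 11:36 AM UTC.
Add 1 hour and 29 minutes leg 3 → 1:05 PM UTC.
Add 5 hours 5 minutes layover in Saltmere → 6:10 PM UTC.
Add 2 hours 20 minutes leg 4 → 8:30 PM UTC.
Halborough is UTC+6:30, so local arrival = 8:30 PM + 6:30 = 3:00 AM on Aug 13.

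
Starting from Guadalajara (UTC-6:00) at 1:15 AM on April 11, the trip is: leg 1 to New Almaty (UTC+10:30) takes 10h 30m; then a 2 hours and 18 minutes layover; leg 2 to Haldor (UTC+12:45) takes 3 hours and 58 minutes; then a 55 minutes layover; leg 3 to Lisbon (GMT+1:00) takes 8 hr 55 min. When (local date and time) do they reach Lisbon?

10:51 AM on April 12

Convert departure to UTC: 1:15 AM + 6:00 = 7:15 AM UTC on Apr 11.
Add 10 hours 30 minutes leg 1 → 5:45 PM UTC.
Add 2 hours and 18 minutes layover in New Almaty → 8:03 PM UTC.
Add 3 hours 58 minutes leg 2 → 12:01 AM UTC (Apr 12).
Add 55 minutes layover in Haldor → 12:56 AM UTC.
Add 8 hours 55 minutes leg 3 → 9:51 AM UTC.
Lisbon is UTC+1:00, so local arrival = 9:51 AM + 1:00 = 10:51 AM on Apr 12.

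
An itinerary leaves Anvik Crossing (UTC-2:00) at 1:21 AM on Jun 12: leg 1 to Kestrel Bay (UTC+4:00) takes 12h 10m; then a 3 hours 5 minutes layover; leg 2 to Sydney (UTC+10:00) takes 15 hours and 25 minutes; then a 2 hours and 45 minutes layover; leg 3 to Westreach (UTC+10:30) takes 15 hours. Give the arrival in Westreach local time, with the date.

2:16 PM on Jun 14

Convert departure to UTC: 1:21 AM + 2:00 = 3:21 AM UTC on Jun 12.
Add 12 hours 10 minutes leg 1 → 3:31 PM UTC.
Add 3 hours and 5 minutes layover in Kestrel Bay → 6:36 PM UTC.
Add 15 hours and 25 minutes leg 2 → 10:01 AM UTC (Jun 13).
Add 2 hours and 45 minutes layover in Sydney → 12:46 PM UTC.
Add 15 hours leg 3 → 3:46 AM UTC (Jun 14).
Westreach is UTC+10:30, so local arrival = 3:46 AM + 10:30 = 2:16 PM on Jun 14.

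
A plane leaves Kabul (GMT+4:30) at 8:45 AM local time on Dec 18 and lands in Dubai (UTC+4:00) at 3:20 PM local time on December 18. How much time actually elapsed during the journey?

7 hours 5 minutes

Departure in UTC: 8:45 AM − 4:30 = 4:15 AM on Dec 18.
Arrival in UTC: 3:20 PM − 4:00 = 11:20 AM on Dec 18.
Elapsed = 11:20 AM − 4:15 AM = 7 hours 5 minutes.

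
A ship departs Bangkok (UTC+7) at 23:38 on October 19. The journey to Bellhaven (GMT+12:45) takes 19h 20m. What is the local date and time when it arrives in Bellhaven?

Convert departure to UTC: 23:38 − 7:00 = 16:38 UTC on Oct 19.
Add 19 hours 20 minutes travel time → 11:58 UTC (Oct 20).
Bellhaven is UTC+12:45, so local arrival = 11:58 + 12:45 = 00:43 on Oct 21.

00:43 on Oct 21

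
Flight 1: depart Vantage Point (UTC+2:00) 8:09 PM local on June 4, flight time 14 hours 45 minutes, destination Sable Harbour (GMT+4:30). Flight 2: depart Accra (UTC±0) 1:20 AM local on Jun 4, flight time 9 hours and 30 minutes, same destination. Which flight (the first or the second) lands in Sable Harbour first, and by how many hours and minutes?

the second, by 22 hours 4 minutes

Flight 1 in UTC: 8:09 PM − 2:00 = 6:09 PM on Jun 4.
+14 hours 45 minutes → arrive 8:54 AM UTC on Jun 5.
Flight 2 departs at 1:20 AM UTC (Jun 4).
+9 hours and 30 minutes → arrive 10:50 AM UTC on Jun 4.
Flight 2 lands earlier by 22 hours 4 minutes.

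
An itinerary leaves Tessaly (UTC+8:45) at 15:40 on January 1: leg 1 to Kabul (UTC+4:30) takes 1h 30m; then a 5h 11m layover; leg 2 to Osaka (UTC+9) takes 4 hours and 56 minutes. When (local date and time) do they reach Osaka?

03:32 on Jan 2

Convert departure to UTC: 15:40 − 8:45 = 06:55 UTC on Jan 1.
Add 1 hour and 30 minutes leg 1 → 08:25 UTC.
Add 5 hours 11 minutes layover in Kabul → 13:36 UTC.
Add 4 hours 56 minutes leg 2 → 18:32 UTC.
Osaka is UTC+9:00, so local arrival = 18:32 + 9:00 = 03:32 on Jan 2.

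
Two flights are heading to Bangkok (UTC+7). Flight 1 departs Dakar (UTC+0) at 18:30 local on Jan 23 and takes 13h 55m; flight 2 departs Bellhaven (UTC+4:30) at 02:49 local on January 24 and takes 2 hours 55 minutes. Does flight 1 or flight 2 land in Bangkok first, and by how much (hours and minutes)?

the second, by 7 hours 11 minutes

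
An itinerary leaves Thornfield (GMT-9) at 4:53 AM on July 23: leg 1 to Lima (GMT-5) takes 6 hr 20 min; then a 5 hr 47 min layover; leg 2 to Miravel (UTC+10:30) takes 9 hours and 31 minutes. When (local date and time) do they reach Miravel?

10:01 PM on July 24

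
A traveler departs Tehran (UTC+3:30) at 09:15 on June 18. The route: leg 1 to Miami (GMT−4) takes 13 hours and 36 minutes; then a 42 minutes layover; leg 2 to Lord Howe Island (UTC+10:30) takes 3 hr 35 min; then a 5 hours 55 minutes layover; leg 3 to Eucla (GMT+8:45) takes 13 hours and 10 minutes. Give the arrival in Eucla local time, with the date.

03:28 on June 20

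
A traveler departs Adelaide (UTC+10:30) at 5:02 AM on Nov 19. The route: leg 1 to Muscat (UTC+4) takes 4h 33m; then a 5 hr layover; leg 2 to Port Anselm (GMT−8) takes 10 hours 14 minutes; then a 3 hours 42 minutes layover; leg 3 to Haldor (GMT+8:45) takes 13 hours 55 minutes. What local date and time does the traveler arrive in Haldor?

4:41 PM on Nov 20

Convert departure to UTC: 5:02 AM − 10:30 = 6:32 PM UTC on Nov 18.
Add 4 hours and 33 minutes leg 1 → 11:05 PM UTC.
Add 5 hours layover in Muscat → 4:05 AM UTC (Nov 19).
Add 10 hours 14 minutes leg 2 → 2:19 PM UTC.
Add 3 hours 42 minutes layover in Port Anselm → 6:01 PM UTC.
Add 13 hours and 55 minutes leg 3 → 7:56 AM UTC (Nov 20).
Haldor is UTC+8:45, so local arrival = 7:56 AM + 8:45 = 4:41 PM on Nov 20.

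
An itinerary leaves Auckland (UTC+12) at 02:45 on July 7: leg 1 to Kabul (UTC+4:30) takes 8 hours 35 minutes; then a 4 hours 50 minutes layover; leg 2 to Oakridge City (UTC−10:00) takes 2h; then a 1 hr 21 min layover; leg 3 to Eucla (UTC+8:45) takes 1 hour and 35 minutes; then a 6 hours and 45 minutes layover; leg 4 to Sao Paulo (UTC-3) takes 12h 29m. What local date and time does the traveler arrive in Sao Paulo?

01:20 on July 8

Convert departure to UTC: 02:45 − 12:00 = 14:45 UTC on Jul 6.
Add 8 hours 35 minutes leg 1 → 23:20 UTC.
Add 4 hours 50 minutes layover in Kabul → 04:10 UTC (Jul 7).
Add 2 hours leg 2 → 06:10 UTC.
Add 1 hour 21 minutes layover in Oakridge City → 07:31 UTC.
Add 1 hour 35 minutes leg 3 → 09:06 UTC.
Add 6 hours and 45 minutes layover in Eucla → 15:51 UTC.
Add 12 hours and 29 minutes leg 4 → 04:20 UTC (Jul 8).
Sao Paulo is UTC−3:00, so local arrival = 04:20 − 3:00 = 01:20 on Jul 8.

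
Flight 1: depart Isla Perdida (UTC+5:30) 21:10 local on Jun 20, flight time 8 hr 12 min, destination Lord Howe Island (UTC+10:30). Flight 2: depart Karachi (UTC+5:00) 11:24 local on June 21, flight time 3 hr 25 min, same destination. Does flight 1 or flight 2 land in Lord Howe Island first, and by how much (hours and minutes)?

Flight 1 in UTC: 21:10 − 5:30 = 15:40 on Jun 20.
+8 hours and 12 minutes → arrive 23:52 UTC on Jun 20.
Flight 2 in UTC: 11:24 − 5:00 = 06:24 on Jun 21.
+3 hours 25 minutes → arrive 09:49 UTC on Jun 21.
Flight 1 lands earlier by 9 hours 57 minutes.

the first, by 9 hours 57 minutes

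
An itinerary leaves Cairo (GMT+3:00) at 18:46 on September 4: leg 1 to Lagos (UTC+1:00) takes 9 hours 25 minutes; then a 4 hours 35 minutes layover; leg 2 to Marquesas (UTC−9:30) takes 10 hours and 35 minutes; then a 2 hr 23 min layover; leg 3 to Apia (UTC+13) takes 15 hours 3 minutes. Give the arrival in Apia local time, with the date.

22:47 on September 6

Convert departure to UTC: 18:46 − 3:00 = 15:46 UTC on Sep 4.
Add 9 hours 25 minutes leg 1 → 01:11 UTC (Sep 5).
Add 4 hours and 35 minutes layover in Lagos → 05:46 UTC.
Add 10 hours and 35 minutes leg 2 → 16:21 UTC.
Add 2 hours 23 minutes layover in Marquesas → 18:44 UTC.
Add 15 hours and 3 minutes leg 3 → 09:47 UTC (Sep 6).
Apia is UTC+13:00, so local arrival = 09:47 + 13:00 = 22:47 on Sep 6.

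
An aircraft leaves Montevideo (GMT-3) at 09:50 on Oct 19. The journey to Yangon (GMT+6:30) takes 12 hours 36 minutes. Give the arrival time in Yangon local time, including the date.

07:56 on October 20

Yangon is 9:30 ahead of Montevideo.
After 12 hours 36 minutes it is 22:26 in Montevideo.
Shift by the zone difference: 22:26 + 9:30 = 07:56 on Oct 20 in Yangon.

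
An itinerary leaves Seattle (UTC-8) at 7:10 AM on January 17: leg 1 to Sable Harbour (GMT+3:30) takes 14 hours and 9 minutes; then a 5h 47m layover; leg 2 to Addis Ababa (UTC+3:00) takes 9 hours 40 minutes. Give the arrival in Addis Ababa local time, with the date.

11:46 PM on Jan 18

Convert departure to UTC: 7:10 AM + 8:00 = 3:10 PM UTC on Jan 17.
Add 14 hours and 9 minutes leg 1 → 5:19 AM UTC (Jan 18).
Add 5 hours 47 minutes layover in Sable Harbour → 11:06 AM UTC.
Add 9 hours and 40 minutes leg 2 → 8:46 PM UTC.
Addis Ababa is UTC+3:00, so local arrival = 8:46 PM + 3:00 = 11:46 PM on Jan 18.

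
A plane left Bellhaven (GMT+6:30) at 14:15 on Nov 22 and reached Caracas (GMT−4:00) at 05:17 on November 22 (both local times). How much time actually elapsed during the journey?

Departure in UTC: 14:15 − 6:30 = 07:45 on Nov 22.
Arrival in UTC: 05:17 + 4:00 = 09:17 on Nov 22.
Elapsed = 09:17 − 07:45 = 1 hour 32 minutes.

1 hour 32 minutes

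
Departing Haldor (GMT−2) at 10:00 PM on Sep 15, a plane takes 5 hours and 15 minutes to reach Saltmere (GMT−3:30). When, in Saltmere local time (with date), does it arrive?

1:45 AM on Sep 16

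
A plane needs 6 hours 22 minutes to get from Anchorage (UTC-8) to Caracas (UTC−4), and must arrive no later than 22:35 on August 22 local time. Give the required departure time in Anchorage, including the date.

12:13 on Aug 22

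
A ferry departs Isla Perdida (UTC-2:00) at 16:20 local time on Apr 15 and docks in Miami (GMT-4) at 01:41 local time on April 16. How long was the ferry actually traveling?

Departure in UTC: 16:20 + 2:00 = 18:20 on Apr 15.
Arrival in UTC: 01:41 + 4:00 = 05:41 on Apr 16.
Elapsed = 05:41 − 18:20 (+1 day) = 11 hours 21 minutes.

11 hours 21 minutes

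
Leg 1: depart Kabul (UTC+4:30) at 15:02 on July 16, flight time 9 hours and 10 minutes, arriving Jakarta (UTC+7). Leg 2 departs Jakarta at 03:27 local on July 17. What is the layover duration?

45 minutes

Convert departure to UTC: 15:02 − 4:30 = 10:32 UTC on Jul 16.
Add 9 hours 10 minutes flight time → 19:42 UTC.
Jakarta is UTC+7:00, so local arrival = 19:42 + 7:00 = 02:42 on Jul 17.
Layover = 03:27 − 02:42 = 45 minutes.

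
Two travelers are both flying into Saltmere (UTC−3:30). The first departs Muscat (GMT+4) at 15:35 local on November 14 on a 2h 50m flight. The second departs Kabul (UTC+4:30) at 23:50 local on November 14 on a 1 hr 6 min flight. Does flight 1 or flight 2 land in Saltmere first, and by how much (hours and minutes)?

the first, by 6 hours 1 minute

Flight 1 in UTC: 15:35 − 4:00 = 11:35 on Nov 14.
+2 hours 50 minutes → arrive 14:25 UTC on Nov 14.
Flight 2 in UTC: 23:50 − 4:30 = 19:20 on Nov 14.
+1 hour and 6 minutes → arrive 20:26 UTC on Nov 14.
Flight 1 lands earlier by 6 hours 1 minute.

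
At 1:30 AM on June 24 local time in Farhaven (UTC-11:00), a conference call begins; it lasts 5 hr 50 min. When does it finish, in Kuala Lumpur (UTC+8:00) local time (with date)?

2:20 AM on June 25

Convert start to UTC: 1:30 AM + 11:00 = 12:30 PM UTC on Jun 24.
Add 5 hours and 50 minutes duration → 6:20 PM UTC.
Kuala Lumpur is UTC+8:00, so local end time = 6:20 PM + 8:00 = 2:20 AM on Jun 25.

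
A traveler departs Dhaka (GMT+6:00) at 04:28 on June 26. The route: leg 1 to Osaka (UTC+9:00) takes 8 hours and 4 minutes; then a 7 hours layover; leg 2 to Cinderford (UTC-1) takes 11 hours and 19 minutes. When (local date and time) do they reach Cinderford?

Convert departure to UTC: 04:28 − 6:00 = 22:28 UTC on Jun 25.
Add 8 hours 4 minutes leg 1 → 06:32 UTC (Jun 26).
Add 7 hours layover in Osaka → 13:32 UTC.
Add 11 hours and 19 minutes leg 2 → 00:51 UTC (Jun 27).
Cinderford is UTC−1:00, so local arrival = 00:51 − 1:00 = 23:51 on Jun 26.

23:51 on June 26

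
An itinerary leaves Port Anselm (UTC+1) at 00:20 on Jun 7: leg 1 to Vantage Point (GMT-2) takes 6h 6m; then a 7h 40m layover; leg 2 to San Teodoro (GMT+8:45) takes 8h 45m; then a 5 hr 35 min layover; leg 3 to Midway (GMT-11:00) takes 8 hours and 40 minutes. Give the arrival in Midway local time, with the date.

01:06 on June 8

Convert departure to UTC: 00:20 − 1:00 = 23:20 UTC on Jun 6.
Add 6 hours and 6 minutes leg 1 → 05:26 UTC (Jun 7).
Add 7 hours and 40 minutes layover in Vantage Point → 13:06 UTC.
Add 8 hours 45 minutes leg 2 → 21:51 UTC.
Add 5 hours 35 minutes layover in San Teodoro → 03:26 UTC (Jun 8).
Add 8 hours 40 minutes leg 3 → 12:06 UTC.
Midway is UTC−11:00, so local arrival = 12:06 − 11:00 = 01:06 on Jun 8.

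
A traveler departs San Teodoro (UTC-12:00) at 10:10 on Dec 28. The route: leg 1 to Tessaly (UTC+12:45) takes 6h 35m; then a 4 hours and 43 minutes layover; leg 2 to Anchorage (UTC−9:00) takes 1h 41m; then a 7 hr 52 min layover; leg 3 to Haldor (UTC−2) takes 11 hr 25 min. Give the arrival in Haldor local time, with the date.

Convert departure to UTC: 10:10 + 12:00 = 22:10 UTC on Dec 28.
Add 6 hours and 35 minutes leg 1 → 04:45 UTC (Dec 29).
Add 4 hours 43 minutes layover in Tessaly → 09:28 UTC.
Add 1 hour 41 minutes leg 2 → 11:09 UTC.
Add 7 hours and 52 minutes layover in Anchorage → 19:01 UTC.
Add 11 hours and 25 minutes leg 3 → 06:26 UTC (Dec 30).
Haldor is UTC−2:00, so local arrival = 06:26 − 2:00 = 04:26 on Dec 30.

04:26 on Dec 30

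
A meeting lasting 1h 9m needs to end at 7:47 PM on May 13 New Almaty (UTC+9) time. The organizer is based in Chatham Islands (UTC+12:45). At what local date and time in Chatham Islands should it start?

10:23 PM on May 13

Target end time in UTC: 7:47 PM − 9:00 = 10:47 AM on May 13.
Subtract 1 hour 9 minutes → start 9:38 AM UTC on May 13.
Chatham Islands is UTC+12:45: 9:38 AM + 12:45 = 10:23 PM on May 13.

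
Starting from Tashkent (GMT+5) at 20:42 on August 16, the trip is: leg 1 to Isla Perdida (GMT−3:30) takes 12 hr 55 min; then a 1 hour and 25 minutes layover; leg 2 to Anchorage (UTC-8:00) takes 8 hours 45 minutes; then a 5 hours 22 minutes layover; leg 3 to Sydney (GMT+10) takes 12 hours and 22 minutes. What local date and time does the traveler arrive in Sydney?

18:31 on August 18

Convert departure to UTC: 20:42 − 5:00 = 15:42 UTC on Aug 16.
Add 12 hours 55 minutes leg 1 → 04:37 UTC (Aug 17).
Add 1 hour 25 minutes layover in Isla Perdida → 06:02 UTC.
Add 8 hours and 45 minutes leg 2 → 14:47 UTC.
Add 5 hours and 22 minutes layover in Anchorage → 20:09 UTC.
Add 12 hours and 22 minutes leg 3 → 08:31 UTC (Aug 18).
Sydney is UTC+10:00, so local arrival = 08:31 + 10:00 = 18:31 on Aug 18.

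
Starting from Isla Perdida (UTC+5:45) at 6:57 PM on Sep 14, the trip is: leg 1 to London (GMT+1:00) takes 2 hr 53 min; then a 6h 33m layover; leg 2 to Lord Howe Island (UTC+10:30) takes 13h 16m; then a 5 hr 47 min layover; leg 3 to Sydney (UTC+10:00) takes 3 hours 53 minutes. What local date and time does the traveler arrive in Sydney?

Convert departure to UTC: 6:57 PM − 5:45 = 1:12 PM UTC on Sep 14.
Add 2 hours and 53 minutes leg 1 → 4:05 PM UTC.
Add 6 hours 33 minutes layover in London → 10:38 PM UTC.
Add 13 hours and 16 minutes leg 2 → 11:54 AM UTC (Sep 15).
Add 5 hours 47 minutes layover in Lord Howe Island → 5:41 PM UTC.
Add 3 hours 53 minutes leg 3 → 9:34 PM UTC.
Sydney is UTC+10:00, so local arrival = 9:34 PM + 10:00 = 7:34 AM on Sep 16.

7:34 AM on September 16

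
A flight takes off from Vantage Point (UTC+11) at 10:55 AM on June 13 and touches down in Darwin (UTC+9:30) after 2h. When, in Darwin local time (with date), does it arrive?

Convert departure to UTC: 10:55 AM − 11:00 = 11:55 PM UTC on Jun 12.
Add 2 hours travel time → 1:55 AM UTC (Jun 13).
Darwin is UTC+9:30, so local arrival = 1:55 AM + 9:30 = 11:25 AM on Jun 13.

11:25 AM on Jun 13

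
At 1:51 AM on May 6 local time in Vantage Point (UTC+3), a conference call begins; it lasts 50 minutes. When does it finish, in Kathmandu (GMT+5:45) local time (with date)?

Convert start to UTC: 1:51 AM − 3:00 = 10:51 PM UTC on May 5.
Add 50 minutes duration → 11:41 PM UTC.
Kathmandu is UTC+5:45, so local end time = 11:41 PM + 5:45 = 5:26 AM on May 6.

5:26 AM on May 6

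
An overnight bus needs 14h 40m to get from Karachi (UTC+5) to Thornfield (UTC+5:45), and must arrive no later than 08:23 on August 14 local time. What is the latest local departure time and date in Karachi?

Target arrival in UTC: 08:23 − 5:45 = 02:38 on Aug 14.
Subtract 14 hours and 40 minutes → departure 11:58 UTC on Aug 13.
Karachi is UTC+5:00: 11:58 + 5:00 = 16:58 on Aug 13.

16:58 on August 13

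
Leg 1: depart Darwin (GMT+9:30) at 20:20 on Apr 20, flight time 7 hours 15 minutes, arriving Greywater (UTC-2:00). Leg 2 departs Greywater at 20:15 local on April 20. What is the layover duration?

Convert departure to UTC: 20:20 − 9:30 = 10:50 UTC on Apr 20.
Add 7 hours and 15 minutes flight time → 18:05 UTC.
Greywater is UTC−2:00, so local arrival = 18:05 − 2:00 = 16:05 on Apr 20.
Layover = 20:15 − 16:05 = 4 hours 10 minutes.

4 hours 10 minutes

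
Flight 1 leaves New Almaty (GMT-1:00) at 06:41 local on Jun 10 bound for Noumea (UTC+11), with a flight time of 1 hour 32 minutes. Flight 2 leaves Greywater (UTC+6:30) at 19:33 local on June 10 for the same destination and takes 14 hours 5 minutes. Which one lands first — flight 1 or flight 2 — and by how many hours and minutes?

the first, by 17 hours 55 minutes

Flight 1 in UTC: 06:41 + 1:00 = 07:41 on Jun 10.
+1 hour 32 minutes → arrive 09:13 UTC on Jun 10.
Flight 2 in UTC: 19:33 − 6:30 = 13:03 on Jun 10.
+14 hours 5 minutes → arrive 03:08 UTC on Jun 11.
Flight 1 lands earlier by 17 hours 55 minutes.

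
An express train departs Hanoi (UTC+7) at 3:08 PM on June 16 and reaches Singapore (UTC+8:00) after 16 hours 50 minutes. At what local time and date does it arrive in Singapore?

8:58 AM on June 17

Convert departure to UTC: 3:08 PM − 7:00 = 8:08 AM UTC on Jun 16.
Add 16 hours 50 minutes travel time → 12:58 AM UTC (Jun 17).
Singapore is UTC+8:00, so local arrival = 12:58 AM + 8:00 = 8:58 AM on Jun 17.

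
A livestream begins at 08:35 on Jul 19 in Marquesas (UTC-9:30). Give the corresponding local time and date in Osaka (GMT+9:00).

In UTC: 08:35 + 9:30 = 18:05 on Jul 19.
Osaka is UTC+9:00: 18:05 + 9:00 = 03:05 on Jul 20.

03:05 on July 20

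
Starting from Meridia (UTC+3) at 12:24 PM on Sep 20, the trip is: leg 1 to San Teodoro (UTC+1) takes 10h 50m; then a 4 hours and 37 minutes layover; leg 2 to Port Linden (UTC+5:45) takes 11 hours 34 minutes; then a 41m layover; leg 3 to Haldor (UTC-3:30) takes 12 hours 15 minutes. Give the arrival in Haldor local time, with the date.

9:51 PM on September 21

Convert departure to UTC: 12:24 PM − 3:00 = 9:24 AM UTC on Sep 20.
Add 10 hours and 50 minutes leg 1 → 8:14 PM UTC.
Add 4 hours and 37 minutes layover in San Teodoro → 12:51 AM UTC (Sep 21).
Add 11 hours 34 minutes leg 2 → 12:25 PM UTC.
Add 41 minutes layover in Port Linden → 1:06 PM UTC.
Add 12 hours 15 minutes leg 3 → 1:21 AM UTC (Sep 22).
Haldor is UTC−3:30, so local arrival = 1:21 AM − 3:30 = 9:51 PM on Sep 21.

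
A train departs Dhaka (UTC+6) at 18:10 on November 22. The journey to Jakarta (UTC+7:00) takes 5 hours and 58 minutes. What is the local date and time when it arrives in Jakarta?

Jakarta is 1:00 ahead of Dhaka.
After 5 hours 58 minutes it is 00:08 (Nov 23) in Dhaka.
Shift by the zone difference: 00:08 + 1:00 = 01:08 on Nov 23 in Jakarta.

01:08 on November 23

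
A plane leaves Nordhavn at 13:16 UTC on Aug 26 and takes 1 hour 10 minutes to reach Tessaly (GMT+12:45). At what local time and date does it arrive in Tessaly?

03:11 on August 27

Departure is given in UTC: 13:16 on Aug 26.
Add 1 hour and 10 minutes → 14:26 UTC.
Tessaly is UTC+12:45: 14:26 + 12:45 = 03:11 on Aug 27.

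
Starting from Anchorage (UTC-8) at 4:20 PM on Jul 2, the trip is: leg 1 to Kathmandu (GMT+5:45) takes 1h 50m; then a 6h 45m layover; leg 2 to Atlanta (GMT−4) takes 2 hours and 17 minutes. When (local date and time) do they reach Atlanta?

7:12 AM on July 3

Convert departure to UTC: 4:20 PM + 8:00 = 12:20 AM UTC on Jul 3.
Add 1 hour and 50 minutes leg 1 → 2:10 AM UTC.
Add 6 hours 45 minutes layover in Kathmandu → 8:55 AM UTC.
Add 2 hours 17 minutes leg 2 → 11:12 AM UTC.
Atlanta is UTC−4:00, so local arrival = 11:12 AM − 4:00 = 7:12 AM on Jul 3.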